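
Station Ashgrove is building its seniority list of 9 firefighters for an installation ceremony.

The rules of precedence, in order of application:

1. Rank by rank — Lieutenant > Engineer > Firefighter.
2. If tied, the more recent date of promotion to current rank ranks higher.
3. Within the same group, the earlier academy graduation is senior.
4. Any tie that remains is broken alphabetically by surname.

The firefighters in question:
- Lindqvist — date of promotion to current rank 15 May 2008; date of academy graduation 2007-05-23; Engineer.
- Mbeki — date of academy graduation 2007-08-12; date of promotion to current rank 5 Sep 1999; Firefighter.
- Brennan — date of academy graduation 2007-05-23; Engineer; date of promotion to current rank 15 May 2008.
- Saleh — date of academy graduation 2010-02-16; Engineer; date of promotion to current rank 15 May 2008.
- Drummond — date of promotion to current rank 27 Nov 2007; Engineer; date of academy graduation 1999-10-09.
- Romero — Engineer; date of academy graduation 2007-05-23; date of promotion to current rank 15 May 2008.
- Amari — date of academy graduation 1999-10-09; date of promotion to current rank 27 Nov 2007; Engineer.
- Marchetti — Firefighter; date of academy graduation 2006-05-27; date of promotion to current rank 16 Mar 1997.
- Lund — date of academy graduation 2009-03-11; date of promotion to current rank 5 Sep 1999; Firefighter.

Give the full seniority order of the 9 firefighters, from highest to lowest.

By rank: Brennan, Lindqvist, Romero, Saleh, Amari and Drummond (Engineer); then Mbeki, Lund and Marchetti (Firefighter).
Among Brennan, Lindqvist, Romero, Saleh, Amari and Drummond, by date of promotion to current rank (later first): Brennan, Lindqvist, Romero and Saleh (15 May 2008) before Amari and Drummond (27 Nov 2007).
Among Brennan, Lindqvist, Romero and Saleh, by date of academy graduation (earlier first): Brennan, Lindqvist and Romero (2007-05-23) before Saleh (2010-02-16).
Among Brennan, Lindqvist and Romero, alphabetically by surname: Brennan before Lindqvist before Romero.
Amari and Drummond both have date of academy graduation 1999-10-09, so the next rule applies.
Among Amari and Drummond, alphabetically by surname: Amari before Drummond.
Among Mbeki, Lund and Marchetti, by date of promotion to current rank (later first): Mbeki and Lund (5 Sep 1999) before Marchetti (16 Mar 1997).
Among Mbeki and Lund, by date of academy graduation (earlier first): Mbeki (2007-08-12) before Lund (2009-03-11).
Full order: Brennan, Lindqvist, Romero, Saleh, Amari, Drummond, Mbeki, Lund, Marchetti.

Brennan, Lindqvist, Romero, Saleh, Amari, Drummond, Mbeki, Lund, Marchetti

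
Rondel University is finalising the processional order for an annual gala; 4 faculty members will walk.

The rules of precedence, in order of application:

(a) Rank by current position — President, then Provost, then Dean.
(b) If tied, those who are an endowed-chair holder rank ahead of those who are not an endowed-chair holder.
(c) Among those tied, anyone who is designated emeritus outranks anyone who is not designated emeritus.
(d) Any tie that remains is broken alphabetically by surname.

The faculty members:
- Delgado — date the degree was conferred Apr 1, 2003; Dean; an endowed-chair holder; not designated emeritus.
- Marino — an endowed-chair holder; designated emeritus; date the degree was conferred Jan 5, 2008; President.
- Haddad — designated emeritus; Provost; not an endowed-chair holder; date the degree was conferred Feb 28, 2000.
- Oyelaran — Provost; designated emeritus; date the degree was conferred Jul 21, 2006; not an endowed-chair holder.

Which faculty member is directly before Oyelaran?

By current position: Marino (President); then Haddad and Oyelaran (Provost); then Delgado (Dean).
Haddad and Oyelaran are each not an endowed-chair holder, so the next rule applies.
Haddad and Oyelaran are each designated emeritus, so the next rule applies.
Among Haddad and Oyelaran, alphabetically by surname: Haddad before Oyelaran.
Order: Marino, Haddad, Oyelaran, Delgado.

Haddad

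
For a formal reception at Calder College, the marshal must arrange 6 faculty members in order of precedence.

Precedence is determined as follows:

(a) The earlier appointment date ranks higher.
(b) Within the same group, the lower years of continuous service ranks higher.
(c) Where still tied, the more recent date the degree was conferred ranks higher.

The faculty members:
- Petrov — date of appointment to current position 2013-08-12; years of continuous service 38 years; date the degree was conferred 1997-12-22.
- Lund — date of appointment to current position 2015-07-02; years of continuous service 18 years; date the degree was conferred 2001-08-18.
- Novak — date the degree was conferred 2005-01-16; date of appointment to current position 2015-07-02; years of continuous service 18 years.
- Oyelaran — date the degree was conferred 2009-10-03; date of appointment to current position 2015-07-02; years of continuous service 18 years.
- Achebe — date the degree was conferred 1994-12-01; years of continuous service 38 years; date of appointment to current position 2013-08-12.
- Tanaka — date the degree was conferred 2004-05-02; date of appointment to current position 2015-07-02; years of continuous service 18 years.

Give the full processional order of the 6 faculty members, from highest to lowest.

By date of appointment to current position (earlier first): Petrov and Achebe (both 2013-08-12); then Oyelaran, Novak, Tanaka and Lund (each 2015-07-02).
Petrov and Achebe both have years of continuous service 38 years, so the next rule applies.
Among Petrov and Achebe, by date the degree was conferred (later first): Petrov (1997-12-22) before Achebe (1994-12-01).
Oyelaran, Novak, Tanaka and Lund all have years of continuous service 18 years, so the next rule applies.
Among Oyelaran, Novak, Tanaka and Lund, by date the degree was conferred (later first): Oyelaran (2009-10-03) before Novak (2005-01-16) before Tanaka (2004-05-02) before Lund (2001-08-18).
Full order: Petrov, Achebe, Oyelaran, Novak, Tanaka, Lund.

Petrov, Achebe, Oyelaran, Novak, Tanaka, Lund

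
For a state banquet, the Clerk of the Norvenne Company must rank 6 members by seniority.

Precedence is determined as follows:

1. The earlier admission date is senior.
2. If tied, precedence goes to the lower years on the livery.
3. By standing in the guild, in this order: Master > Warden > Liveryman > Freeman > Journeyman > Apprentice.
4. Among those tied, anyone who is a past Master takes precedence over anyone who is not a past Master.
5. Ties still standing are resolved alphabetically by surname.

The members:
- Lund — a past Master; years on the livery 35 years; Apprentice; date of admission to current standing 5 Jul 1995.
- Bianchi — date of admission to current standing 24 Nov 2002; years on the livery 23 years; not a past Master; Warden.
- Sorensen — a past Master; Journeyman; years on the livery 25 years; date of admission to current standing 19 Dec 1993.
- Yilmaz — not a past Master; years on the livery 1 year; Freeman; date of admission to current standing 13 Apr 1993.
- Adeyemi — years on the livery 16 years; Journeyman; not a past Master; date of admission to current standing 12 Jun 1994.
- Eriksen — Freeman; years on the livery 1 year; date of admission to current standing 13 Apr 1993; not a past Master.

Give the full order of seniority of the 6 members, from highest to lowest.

By date of admission to current standing (earlier first): Eriksen and Yilmaz (both 13 Apr 1993); then Sorensen (19 Dec 1993); then Adeyemi (12 Jun 1994); then Lund (5 Jul 1995); then Bianchi (24 Nov 2002).
Eriksen and Yilmaz both have years on the livery 1 year, so the next rule applies.
Eriksen and Yilmaz are each Freeman, so the next rule applies.
Eriksen and Yilmaz are each not a past Master, so the next rule applies.
Among Eriksen and Yilmaz, alphabetically by surname: Eriksen before Yilmaz.
Full order: Eriksen, Yilmaz, Sorensen, Adeyemi, Lund, Bianchi.

Eriksen, Yilmaz, Sorensen, Adeyemi, Lund, Bianchi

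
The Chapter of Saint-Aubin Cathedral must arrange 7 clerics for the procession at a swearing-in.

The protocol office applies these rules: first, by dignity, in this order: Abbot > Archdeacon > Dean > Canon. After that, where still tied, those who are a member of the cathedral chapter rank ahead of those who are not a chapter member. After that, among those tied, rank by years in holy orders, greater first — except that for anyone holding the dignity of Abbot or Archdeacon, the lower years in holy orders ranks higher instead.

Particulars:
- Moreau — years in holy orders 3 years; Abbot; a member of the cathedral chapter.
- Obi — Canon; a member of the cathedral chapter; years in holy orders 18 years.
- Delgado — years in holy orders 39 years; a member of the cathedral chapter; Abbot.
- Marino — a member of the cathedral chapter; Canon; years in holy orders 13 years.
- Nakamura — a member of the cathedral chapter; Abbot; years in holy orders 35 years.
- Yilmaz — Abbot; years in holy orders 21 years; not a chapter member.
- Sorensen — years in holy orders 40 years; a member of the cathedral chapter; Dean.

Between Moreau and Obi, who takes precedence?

By dignity: Moreau, Nakamura, Delgado and Yilmaz (Abbot); then Sorensen (Dean); then Obi and Marino (Canon).
Among Moreau, Nakamura, Delgado and Yilmaz, a member of the cathedral chapter before not a chapter member: Moreau, Nakamura and Delgado (a member of the cathedral chapter) before Yilmaz (not a chapter member).
Among Moreau, Nakamura and Delgado, by years in holy orders (lower first) (reversed rule for this group): Moreau (3 years) before Nakamura (35 years) before Delgado (39 years).
Obi and Marino are each a member of the cathedral chapter, so the next rule applies.
Among Obi and Marino, by years in holy orders (higher first): Obi (18 years) before Marino (13 years).
So Moreau takes precedence.

Moreau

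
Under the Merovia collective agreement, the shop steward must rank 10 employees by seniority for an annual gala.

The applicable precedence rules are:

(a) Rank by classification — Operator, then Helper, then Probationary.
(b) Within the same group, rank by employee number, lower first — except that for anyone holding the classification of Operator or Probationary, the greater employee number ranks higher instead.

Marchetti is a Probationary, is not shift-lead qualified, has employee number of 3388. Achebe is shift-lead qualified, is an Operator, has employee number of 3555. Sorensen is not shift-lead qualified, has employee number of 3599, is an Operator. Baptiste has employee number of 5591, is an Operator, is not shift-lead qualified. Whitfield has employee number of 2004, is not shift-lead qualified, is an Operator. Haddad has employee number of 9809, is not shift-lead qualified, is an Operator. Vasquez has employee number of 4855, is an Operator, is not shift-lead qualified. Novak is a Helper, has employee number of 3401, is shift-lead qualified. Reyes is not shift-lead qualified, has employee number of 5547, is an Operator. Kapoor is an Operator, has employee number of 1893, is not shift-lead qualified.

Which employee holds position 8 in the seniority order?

Kapoor

By classification: Haddad, Baptiste, Reyes, Vasquez, Sorensen, Achebe, Whitfield and Kapoor (Operator); then Novak (Helper); then Marchetti (Probationary).
Among Haddad, Baptiste, Reyes, Vasquez, Sorensen, Achebe, Whitfield and Kapoor, by employee number (higher first) (reversed rule for this group): Haddad (9809) before Baptiste (5591) before Reyes (5547) before Vasquez (4855) before Sorensen (3599) before Achebe (3555) before Whitfield (2004) before Kapoor (1893).
Order: Haddad, Baptiste, Reyes, Vasquez, Sorensen, Achebe, Whitfield, Kapoor, Novak, Marchetti.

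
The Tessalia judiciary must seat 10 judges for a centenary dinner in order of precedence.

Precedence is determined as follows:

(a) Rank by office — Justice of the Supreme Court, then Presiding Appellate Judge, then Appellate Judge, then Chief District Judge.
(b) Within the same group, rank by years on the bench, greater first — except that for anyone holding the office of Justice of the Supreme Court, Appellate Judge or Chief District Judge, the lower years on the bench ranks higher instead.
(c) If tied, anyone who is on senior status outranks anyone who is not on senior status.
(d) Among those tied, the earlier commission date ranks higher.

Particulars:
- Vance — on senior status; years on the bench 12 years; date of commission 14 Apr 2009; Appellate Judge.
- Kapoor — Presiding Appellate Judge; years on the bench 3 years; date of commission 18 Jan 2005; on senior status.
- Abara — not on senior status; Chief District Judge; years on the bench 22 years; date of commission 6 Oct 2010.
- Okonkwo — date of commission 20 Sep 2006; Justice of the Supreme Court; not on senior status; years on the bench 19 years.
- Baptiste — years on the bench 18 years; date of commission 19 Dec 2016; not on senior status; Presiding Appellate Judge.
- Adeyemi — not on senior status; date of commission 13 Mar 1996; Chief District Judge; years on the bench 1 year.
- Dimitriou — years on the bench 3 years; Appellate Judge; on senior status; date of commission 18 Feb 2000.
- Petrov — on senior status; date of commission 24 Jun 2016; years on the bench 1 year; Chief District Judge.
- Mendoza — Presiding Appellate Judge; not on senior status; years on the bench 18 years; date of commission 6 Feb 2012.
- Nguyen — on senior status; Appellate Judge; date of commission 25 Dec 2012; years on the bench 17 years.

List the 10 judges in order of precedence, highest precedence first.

Okonkwo, Mendoza, Baptiste, Kapoor, Dimitriou, Vance, Nguyen, Petrov, Adeyemi, Abara

By office: Okonkwo (Justice of the Supreme Court); then Mendoza, Baptiste and Kapoor (Presiding Appellate Judge); then Dimitriou, Vance and Nguyen (Appellate Judge); then Petrov, Adeyemi and Abara (Chief District Judge).
Among Mendoza, Baptiste and Kapoor, by years on the bench (higher first): Mendoza and Baptiste (18 years) before Kapoor (3 years).
Mendoza and Baptiste are each not on senior status, so the next rule applies.
Among Mendoza and Baptiste, by date of commission (earlier first): Mendoza (6 Feb 2012) before Baptiste (19 Dec 2016).
Among Dimitriou, Vance and Nguyen, by years on the bench (lower first) (reversed rule for this group): Dimitriou (3 years) before Vance (12 years) before Nguyen (17 years).
Among Petrov, Adeyemi and Abara, by years on the bench (lower first) (reversed rule for this group): Petrov and Adeyemi (1 year) before Abara (22 years).
Among Petrov and Adeyemi, on senior status before not on senior status: Petrov (on senior status) before Adeyemi (not on senior status).
Full order: Okonkwo, Mendoza, Baptiste, Kapoor, Dimitriou, Vance, Nguyen, Petrov, Adeyemi, Abara.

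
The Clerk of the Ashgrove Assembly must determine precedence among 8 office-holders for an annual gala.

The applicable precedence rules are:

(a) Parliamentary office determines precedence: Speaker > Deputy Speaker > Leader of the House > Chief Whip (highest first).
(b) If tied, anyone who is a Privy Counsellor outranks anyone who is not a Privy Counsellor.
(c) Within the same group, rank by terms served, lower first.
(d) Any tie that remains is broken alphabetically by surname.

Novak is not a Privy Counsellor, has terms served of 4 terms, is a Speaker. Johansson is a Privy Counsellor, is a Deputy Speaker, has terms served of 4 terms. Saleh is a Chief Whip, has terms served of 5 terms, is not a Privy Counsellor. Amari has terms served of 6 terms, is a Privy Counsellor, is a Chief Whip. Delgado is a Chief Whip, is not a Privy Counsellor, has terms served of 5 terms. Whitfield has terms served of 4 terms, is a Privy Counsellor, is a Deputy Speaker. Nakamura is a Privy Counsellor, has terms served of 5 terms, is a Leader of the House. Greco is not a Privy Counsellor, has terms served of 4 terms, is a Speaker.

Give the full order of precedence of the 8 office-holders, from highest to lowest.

By parliamentary office: Greco and Novak (Speaker); then Johansson and Whitfield (Deputy Speaker); then Nakamura (Leader of the House); then Amari, Delgado and Saleh (Chief Whip).
Greco and Novak are each not a Privy Counsellor, so the next rule applies.
Greco and Novak both have terms served 4 terms, so the next rule applies.
Among Greco and Novak, alphabetically by surname: Greco before Novak.
Johansson and Whitfield are each a Privy Counsellor, so the next rule applies.
Johansson and Whitfield both have terms served 4 terms, so the next rule applies.
Among Johansson and Whitfield, alphabetically by surname: Johansson before Whitfield.
Among Amari, Delgado and Saleh, a Privy Counsellor before not a Privy Counsellor: Amari (a Privy Counsellor) before Delgado and Saleh (not a Privy Counsellor).
Delgado and Saleh both have terms served 5 terms, so the next rule applies.
Among Delgado and Saleh, alphabetically by surname: Delgado before Saleh.
Full order: Greco, Novak, Johansson, Whitfield, Nakamura, Amari, Delgado, Saleh.

Greco, Novak, Johansson, Whitfield, Nakamura, Amari, Delgado, Saleh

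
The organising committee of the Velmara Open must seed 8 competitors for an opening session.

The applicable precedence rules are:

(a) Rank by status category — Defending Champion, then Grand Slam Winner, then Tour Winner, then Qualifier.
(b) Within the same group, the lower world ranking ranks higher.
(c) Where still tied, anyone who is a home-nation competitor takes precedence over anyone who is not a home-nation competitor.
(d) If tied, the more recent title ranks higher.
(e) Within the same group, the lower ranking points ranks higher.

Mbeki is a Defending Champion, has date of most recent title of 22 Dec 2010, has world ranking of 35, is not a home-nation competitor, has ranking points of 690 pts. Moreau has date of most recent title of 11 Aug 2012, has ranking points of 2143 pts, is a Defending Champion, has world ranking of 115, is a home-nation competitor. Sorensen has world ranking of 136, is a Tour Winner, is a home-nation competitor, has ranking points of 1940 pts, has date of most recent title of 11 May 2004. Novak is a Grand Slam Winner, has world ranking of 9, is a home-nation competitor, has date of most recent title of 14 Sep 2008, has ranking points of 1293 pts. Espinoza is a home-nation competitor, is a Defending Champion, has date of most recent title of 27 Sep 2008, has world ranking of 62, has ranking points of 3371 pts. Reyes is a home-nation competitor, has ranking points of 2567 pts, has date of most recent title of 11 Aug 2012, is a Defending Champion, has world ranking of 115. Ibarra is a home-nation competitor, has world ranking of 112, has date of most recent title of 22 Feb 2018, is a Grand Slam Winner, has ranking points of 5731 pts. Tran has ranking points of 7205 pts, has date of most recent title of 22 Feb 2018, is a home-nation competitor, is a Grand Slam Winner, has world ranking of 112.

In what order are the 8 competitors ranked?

Mbeki, Espinoza, Moreau, Reyes, Novak, Ibarra, Tran, Sorensen

By status category: Mbeki, Espinoza, Moreau and Reyes (Defending Champion); then Novak, Ibarra and Tran (Grand Slam Winner); then Sorensen (Tour Winner).
Among Mbeki, Espinoza, Moreau and Reyes, by world ranking (lower first): Mbeki (35) before Espinoza (62) before Moreau and Reyes (115).
Moreau and Reyes are each a home-nation competitor, so the next rule applies.
Moreau and Reyes both have date of most recent title 11 Aug 2012, so the next rule applies.
Among Moreau and Reyes, by ranking points (lower first): Moreau (2143 pts) before Reyes (2567 pts).
Among Novak, Ibarra and Tran, by world ranking (lower first): Novak (9) before Ibarra and Tran (112).
Ibarra and Tran are each a home-nation competitor, so the next rule applies.
Ibarra and Tran both have date of most recent title 22 Feb 2018, so the next rule applies.
Among Ibarra and Tran, by ranking points (lower first): Ibarra (5731 pts) before Tran (7205 pts).
Full order: Mbeki, Espinoza, Moreau, Reyes, Novak, Ibarra, Tran, Sorensen.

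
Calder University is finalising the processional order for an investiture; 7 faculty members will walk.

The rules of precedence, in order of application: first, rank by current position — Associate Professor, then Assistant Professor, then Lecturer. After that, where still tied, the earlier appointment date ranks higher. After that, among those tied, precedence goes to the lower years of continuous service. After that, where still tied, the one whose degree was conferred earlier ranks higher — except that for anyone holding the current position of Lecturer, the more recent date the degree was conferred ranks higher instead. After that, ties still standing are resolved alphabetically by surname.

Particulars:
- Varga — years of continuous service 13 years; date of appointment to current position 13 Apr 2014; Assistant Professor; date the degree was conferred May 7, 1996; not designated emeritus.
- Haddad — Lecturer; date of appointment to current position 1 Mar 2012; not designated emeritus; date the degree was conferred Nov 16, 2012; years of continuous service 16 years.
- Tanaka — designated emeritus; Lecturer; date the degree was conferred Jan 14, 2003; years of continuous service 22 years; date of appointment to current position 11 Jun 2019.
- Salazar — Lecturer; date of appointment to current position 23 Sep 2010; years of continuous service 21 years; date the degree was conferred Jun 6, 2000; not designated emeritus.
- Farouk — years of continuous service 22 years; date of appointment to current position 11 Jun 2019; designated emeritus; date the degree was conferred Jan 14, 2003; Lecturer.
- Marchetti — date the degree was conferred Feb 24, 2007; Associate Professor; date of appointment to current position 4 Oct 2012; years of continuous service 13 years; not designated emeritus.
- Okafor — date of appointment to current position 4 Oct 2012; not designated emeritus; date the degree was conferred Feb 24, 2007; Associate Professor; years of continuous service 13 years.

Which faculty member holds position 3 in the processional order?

Varga

By current position: Marchetti and Okafor (Associate Professor); then Varga (Assistant Professor); then Salazar, Haddad, Farouk and Tanaka (Lecturer).
Marchetti and Okafor both have date of appointment to current position 4 Oct 2012, so the next rule applies.
Marchetti and Okafor both have years of continuous service 13 years, so the next rule applies.
Marchetti and Okafor both have date the degree was conferred Feb 24, 2007, so the next rule applies.
Among Marchetti and Okafor, alphabetically by surname: Marchetti before Okafor.
Among Salazar, Haddad, Farouk and Tanaka, by date of appointment to current position (earlier first): Salazar (23 Sep 2010) before Haddad (1 Mar 2012) before Farouk and Tanaka (11 Jun 2019).
Farouk and Tanaka both have years of continuous service 22 years, so the next rule applies.
Farouk and Tanaka both have date the degree was conferred Jan 14, 2003, so the next rule applies.
Among Farouk and Tanaka, alphabetically by surname: Farouk before Tanaka.
Order: Marchetti, Okafor, Varga, Salazar, Haddad, Farouk, Tanaka.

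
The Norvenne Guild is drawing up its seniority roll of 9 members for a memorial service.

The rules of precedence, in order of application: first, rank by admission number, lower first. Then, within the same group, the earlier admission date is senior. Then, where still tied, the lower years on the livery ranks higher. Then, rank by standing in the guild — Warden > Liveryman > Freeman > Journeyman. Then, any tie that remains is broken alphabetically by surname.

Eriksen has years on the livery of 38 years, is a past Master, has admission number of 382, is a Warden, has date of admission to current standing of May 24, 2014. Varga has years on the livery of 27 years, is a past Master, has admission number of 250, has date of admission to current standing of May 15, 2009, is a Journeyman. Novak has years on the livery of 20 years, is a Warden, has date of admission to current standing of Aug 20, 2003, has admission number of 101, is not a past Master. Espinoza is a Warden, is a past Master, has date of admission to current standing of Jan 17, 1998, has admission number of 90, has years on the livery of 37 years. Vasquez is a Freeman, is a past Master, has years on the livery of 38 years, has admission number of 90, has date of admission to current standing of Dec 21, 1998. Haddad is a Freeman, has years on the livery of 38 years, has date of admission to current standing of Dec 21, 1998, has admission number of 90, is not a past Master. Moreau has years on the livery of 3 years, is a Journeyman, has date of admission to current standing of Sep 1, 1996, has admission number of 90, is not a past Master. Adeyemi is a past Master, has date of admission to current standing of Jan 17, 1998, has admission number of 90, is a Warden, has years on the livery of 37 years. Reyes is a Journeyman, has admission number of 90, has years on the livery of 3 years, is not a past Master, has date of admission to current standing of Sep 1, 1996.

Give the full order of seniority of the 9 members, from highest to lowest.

By admission number (lower first): Moreau, Reyes, Adeyemi, Espinoza, Haddad and Vasquez (each 90); then Novak (101); then Varga (250); then Eriksen (382).
Among Moreau, Reyes, Adeyemi, Espinoza, Haddad and Vasquez, by date of admission to current standing (earlier first): Moreau and Reyes (Sep 1, 1996) before Adeyemi and Espinoza (Jan 17, 1998) before Haddad and Vasquez (Dec 21, 1998).
Moreau and Reyes both have years on the livery 3 years, so the next rule applies.
Moreau and Reyes are each Journeyman, so the next rule applies.
Among Moreau and Reyes, alphabetically by surname: Moreau before Reyes.
Adeyemi and Espinoza both have years on the livery 37 years, so the next rule applies.
Adeyemi and Espinoza are each Warden, so the next rule applies.
Among Adeyemi and Espinoza, alphabetically by surname: Adeyemi before Espinoza.
Haddad and Vasquez both have years on the livery 38 years, so the next rule applies.
Haddad and Vasquez are each Freeman, so the next rule applies.
Among Haddad and Vasquez, alphabetically by surname: Haddad before Vasquez.
Full order: Moreau, Reyes, Adeyemi, Espinoza, Haddad, Vasquez, Novak, Varga, Eriksen.

Moreau, Reyes, Adeyemi, Espinoza, Haddad, Vasquez, Novak, Varga, Eriksen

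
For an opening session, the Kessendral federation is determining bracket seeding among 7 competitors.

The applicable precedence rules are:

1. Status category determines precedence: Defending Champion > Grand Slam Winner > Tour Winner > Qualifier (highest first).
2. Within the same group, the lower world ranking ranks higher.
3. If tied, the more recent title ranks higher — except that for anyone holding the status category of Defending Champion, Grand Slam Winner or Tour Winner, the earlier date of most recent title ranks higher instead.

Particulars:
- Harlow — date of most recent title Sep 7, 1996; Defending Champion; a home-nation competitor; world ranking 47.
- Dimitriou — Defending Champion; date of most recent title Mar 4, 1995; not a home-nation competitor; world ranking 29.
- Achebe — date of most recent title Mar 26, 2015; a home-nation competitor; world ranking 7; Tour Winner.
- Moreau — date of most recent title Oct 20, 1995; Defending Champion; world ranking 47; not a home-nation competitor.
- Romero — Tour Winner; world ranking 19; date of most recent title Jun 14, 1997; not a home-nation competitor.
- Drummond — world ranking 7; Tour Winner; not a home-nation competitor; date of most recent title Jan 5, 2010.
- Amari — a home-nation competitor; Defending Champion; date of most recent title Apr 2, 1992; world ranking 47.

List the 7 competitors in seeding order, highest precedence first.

Dimitriou, Amari, Moreau, Harlow, Drummond, Achebe, Romero

By status category: Dimitriou, Amari, Moreau and Harlow (Defending Champion); then Drummond, Achebe and Romero (Tour Winner).
Among Dimitriou, Amari, Moreau and Harlow, by world ranking (lower first): Dimitriou (29) before Amari, Moreau and Harlow (47).
Among Amari, Moreau and Harlow, by date of most recent title (earlier first) (reversed rule for this group): Amari (Apr 2, 1992) before Moreau (Oct 20, 1995) before Harlow (Sep 7, 1996).
Among Drummond, Achebe and Romero, by world ranking (lower first): Drummond and Achebe (7) before Romero (19).
Among Drummond and Achebe, by date of most recent title (earlier first) (reversed rule for this group): Drummond (Jan 5, 2010) before Achebe (Mar 26, 2015).
Full order: Dimitriou, Amari, Moreau, Harlow, Drummond, Achebe, Romero.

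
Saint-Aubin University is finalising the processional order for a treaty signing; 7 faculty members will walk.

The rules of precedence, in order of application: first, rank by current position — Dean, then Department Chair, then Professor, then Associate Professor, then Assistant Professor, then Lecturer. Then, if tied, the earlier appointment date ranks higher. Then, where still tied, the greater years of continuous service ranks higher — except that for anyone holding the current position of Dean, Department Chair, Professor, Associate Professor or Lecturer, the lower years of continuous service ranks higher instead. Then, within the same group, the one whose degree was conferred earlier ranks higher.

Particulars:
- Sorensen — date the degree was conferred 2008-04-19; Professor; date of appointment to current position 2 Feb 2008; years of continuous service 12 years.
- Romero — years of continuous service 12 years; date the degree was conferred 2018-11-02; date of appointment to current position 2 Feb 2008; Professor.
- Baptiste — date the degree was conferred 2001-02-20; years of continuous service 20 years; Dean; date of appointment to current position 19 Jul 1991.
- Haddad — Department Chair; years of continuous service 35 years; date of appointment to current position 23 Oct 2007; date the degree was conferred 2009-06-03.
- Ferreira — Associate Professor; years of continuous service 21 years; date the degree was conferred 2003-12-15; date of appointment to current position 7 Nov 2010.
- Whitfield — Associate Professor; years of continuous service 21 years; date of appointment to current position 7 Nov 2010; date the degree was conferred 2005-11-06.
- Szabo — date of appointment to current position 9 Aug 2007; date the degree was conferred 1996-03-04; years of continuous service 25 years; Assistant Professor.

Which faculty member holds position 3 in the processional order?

Sorensen

By current position: Baptiste (Dean); then Haddad (Department Chair); then Sorensen and Romero (Professor); then Ferreira and Whitfield (Associate Professor); then Szabo (Assistant Professor).
Sorensen and Romero both have date of appointment to current position 2 Feb 2008, so the next rule applies.
Sorensen and Romero both have years of continuous service 12 years, so the next rule applies.
Among Sorensen and Romero, by date the degree was conferred (earlier first): Sorensen (2008-04-19) before Romero (2018-11-02).
Ferreira and Whitfield both have date of appointment to current position 7 Nov 2010, so the next rule applies.
Ferreira and Whitfield both have years of continuous service 21 years, so the next rule applies.
Among Ferreira and Whitfield, by date the degree was conferred (earlier first): Ferreira (2003-12-15) before Whitfield (2005-11-06).
Order: Baptiste, Haddad, Sorensen, Romero, Ferreira, Whitfield, Szabo.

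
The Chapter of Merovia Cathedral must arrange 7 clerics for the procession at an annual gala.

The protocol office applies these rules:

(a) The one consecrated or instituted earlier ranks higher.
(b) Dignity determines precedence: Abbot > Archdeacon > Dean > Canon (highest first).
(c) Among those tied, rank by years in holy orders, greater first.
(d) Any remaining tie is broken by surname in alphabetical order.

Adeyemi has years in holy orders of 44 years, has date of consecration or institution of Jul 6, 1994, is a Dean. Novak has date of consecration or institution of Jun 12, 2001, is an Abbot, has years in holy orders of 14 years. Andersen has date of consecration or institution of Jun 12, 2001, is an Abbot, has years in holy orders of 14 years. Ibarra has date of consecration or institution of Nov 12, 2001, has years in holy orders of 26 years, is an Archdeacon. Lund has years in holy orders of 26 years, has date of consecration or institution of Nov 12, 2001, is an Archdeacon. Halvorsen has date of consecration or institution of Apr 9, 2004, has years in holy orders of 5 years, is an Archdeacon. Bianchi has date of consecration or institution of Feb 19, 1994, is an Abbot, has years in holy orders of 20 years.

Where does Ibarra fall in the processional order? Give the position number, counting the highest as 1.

By date of consecration or institution (earlier first): Bianchi (Feb 19, 1994); then Adeyemi (Jul 6, 1994); then Andersen and Novak (both Jun 12, 2001); then Ibarra and Lund (both Nov 12, 2001); then Halvorsen (Apr 9, 2004).
Andersen and Novak are each Abbot, so the next rule applies.
Andersen and Novak both have years in holy orders 14 years, so the next rule applies.
Among Andersen and Novak, alphabetically by surname: Andersen before Novak.
Ibarra and Lund are each Archdeacon, so the next rule applies.
Ibarra and Lund both have years in holy orders 26 years, so the next rule applies.
Among Ibarra and Lund, alphabetically by surname: Ibarra before Lund.
Order: Bianchi, Adeyemi, Andersen, Novak, Ibarra, Lund, Halvorsen. So position 5.

5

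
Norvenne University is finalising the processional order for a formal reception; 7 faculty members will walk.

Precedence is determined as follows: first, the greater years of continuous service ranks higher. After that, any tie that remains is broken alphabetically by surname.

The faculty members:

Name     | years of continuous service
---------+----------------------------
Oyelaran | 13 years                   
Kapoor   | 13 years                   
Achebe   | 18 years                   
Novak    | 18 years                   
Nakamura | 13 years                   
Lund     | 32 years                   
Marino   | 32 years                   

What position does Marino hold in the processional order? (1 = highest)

By years of continuous service (higher first): Lund and Marino (both 32 years); then Achebe and Novak (both 18 years); then Kapoor, Nakamura and Oyelaran (each 13 years).
Among Lund and Marino, alphabetically by surname: Lund before Marino.
Among Achebe and Novak, alphabetically by surname: Achebe before Novak.
Among Kapoor, Nakamura and Oyelaran, alphabetically by surname: Kapoor before Nakamura before Oyelaran.
Order: Lund, Marino, Achebe, Novak, Kapoor, Nakamura, Oyelaran. So position 2.

2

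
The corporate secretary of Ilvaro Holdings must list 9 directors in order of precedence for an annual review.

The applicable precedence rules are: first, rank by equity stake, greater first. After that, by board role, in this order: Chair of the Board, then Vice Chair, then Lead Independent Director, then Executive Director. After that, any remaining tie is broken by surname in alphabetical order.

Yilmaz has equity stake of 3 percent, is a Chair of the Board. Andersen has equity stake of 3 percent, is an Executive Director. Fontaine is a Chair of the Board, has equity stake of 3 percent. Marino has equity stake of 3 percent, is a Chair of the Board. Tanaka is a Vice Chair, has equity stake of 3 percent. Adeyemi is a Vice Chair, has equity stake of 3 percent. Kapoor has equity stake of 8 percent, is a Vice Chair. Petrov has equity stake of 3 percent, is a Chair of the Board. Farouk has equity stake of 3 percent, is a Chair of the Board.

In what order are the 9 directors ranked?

By equity stake (higher first): Kapoor (8 percent); then Farouk, Fontaine, Marino, Petrov, Yilmaz, Adeyemi, Tanaka and Andersen (each 3 percent).
Among Farouk, Fontaine, Marino, Petrov, Yilmaz, Adeyemi, Tanaka and Andersen, by board role: Farouk, Fontaine, Marino, Petrov and Yilmaz (Chair of the Board) before Adeyemi and Tanaka (Vice Chair) before Andersen (Executive Director).
Among Farouk, Fontaine, Marino, Petrov and Yilmaz, alphabetically by surname: Farouk before Fontaine before Marino before Petrov before Yilmaz.
Among Adeyemi and Tanaka, alphabetically by surname: Adeyemi before Tanaka.
Full order: Kapoor, Farouk, Fontaine, Marino, Petrov, Yilmaz, Adeyemi, Tanaka, Andersen.

Kapoor, Farouk, Fontaine, Marino, Petrov, Yilmaz, Adeyemi, Tanaka, Andersen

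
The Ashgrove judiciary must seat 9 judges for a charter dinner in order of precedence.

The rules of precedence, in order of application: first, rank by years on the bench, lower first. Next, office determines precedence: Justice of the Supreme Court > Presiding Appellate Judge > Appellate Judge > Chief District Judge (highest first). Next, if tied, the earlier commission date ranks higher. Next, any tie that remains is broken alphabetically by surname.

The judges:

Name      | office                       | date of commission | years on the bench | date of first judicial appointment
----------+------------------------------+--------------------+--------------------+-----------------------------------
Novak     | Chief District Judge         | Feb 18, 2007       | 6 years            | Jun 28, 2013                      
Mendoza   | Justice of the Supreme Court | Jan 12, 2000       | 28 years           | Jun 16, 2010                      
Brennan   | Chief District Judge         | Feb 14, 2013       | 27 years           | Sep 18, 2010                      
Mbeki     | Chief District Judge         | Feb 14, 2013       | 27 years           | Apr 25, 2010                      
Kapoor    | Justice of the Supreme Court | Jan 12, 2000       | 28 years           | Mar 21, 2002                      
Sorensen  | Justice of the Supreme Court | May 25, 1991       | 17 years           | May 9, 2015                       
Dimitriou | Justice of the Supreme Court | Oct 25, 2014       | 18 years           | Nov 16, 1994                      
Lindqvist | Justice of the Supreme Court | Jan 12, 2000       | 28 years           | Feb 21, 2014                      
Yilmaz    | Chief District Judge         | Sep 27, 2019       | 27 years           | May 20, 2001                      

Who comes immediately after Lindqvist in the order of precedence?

By years on the bench (lower first): Novak (6 years); then Sorensen (17 years); then Dimitriou (18 years); then Brennan, Mbeki and Yilmaz (each 27 years); then Kapoor, Lindqvist and Mendoza (each 28 years).
Brennan, Mbeki and Yilmaz are each Chief District Judge, so the next rule applies.
Among Brennan, Mbeki and Yilmaz, by date of commission (earlier first): Brennan and Mbeki (Feb 14, 2013) before Yilmaz (Sep 27, 2019).
Among Brennan and Mbeki, alphabetically by surname: Brennan before Mbeki.
Kapoor, Lindqvist and Mendoza are each Justice of the Supreme Court, so the next rule applies.
Kapoor, Lindqvist and Mendoza all have date of commission Jan 12, 2000, so the next rule applies.
Among Kapoor, Lindqvist and Mendoza, alphabetically by surname: Kapoor before Lindqvist before Mendoza.
Order: Novak, Sorensen, Dimitriou, Brennan, Mbeki, Yilmaz, Kapoor, Lindqvist, Mendoza.

Mendoza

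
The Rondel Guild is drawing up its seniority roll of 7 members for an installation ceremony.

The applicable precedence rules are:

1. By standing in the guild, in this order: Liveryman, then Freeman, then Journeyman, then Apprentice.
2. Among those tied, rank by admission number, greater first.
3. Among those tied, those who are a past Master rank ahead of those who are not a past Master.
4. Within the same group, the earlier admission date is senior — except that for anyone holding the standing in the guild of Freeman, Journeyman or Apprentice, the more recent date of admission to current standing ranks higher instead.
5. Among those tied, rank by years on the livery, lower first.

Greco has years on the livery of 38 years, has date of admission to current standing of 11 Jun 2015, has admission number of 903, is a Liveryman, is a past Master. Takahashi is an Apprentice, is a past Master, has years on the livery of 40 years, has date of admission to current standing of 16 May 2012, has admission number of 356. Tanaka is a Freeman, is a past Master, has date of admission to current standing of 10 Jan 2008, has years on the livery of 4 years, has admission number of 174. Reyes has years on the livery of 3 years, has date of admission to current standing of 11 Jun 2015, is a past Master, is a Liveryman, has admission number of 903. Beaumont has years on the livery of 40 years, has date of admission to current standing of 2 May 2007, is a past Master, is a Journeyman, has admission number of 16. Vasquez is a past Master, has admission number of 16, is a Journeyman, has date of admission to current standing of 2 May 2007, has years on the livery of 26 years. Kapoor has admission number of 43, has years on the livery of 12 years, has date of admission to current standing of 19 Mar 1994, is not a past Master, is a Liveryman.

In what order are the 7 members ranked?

Reyes, Greco, Kapoor, Tanaka, Vasquez, Beaumont, Takahashi

By standing in the guild: Reyes, Greco and Kapoor (Liveryman); then Tanaka (Freeman); then Vasquez and Beaumont (Journeyman); then Takahashi (Apprentice).
Among Reyes, Greco and Kapoor, by admission number (higher first): Reyes and Greco (903) before Kapoor (43).
Reyes and Greco are each a past Master, so the next rule applies.
Reyes and Greco both have date of admission to current standing 11 Jun 2015, so the next rule applies.
Among Reyes and Greco, by years on the livery (lower first): Reyes (3 years) before Greco (38 years).
Vasquez and Beaumont both have admission number 16, so the next rule applies.
Vasquez and Beaumont are each a past Master, so the next rule applies.
Vasquez and Beaumont both have date of admission to current standing 2 May 2007, so the next rule applies.
Among Vasquez and Beaumont, by years on the livery (lower first): Vasquez (26 years) before Beaumont (40 years).
Full order: Reyes, Greco, Kapoor, Tanaka, Vasquez, Beaumont, Takahashi.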